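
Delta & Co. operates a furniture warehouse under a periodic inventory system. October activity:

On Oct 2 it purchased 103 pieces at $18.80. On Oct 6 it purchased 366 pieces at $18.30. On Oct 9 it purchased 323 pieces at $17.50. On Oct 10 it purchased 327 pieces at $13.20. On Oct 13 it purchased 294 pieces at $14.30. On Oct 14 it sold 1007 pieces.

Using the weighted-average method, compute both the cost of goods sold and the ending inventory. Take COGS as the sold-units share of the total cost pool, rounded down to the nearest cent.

COGS = $16,254.03; ending inventory = $6,553.27

Oct 14, sell 1007: 1007/1413 × $22,807.30 → $16,254.03
Ending inventory (cost pool remaining) = $6,553.27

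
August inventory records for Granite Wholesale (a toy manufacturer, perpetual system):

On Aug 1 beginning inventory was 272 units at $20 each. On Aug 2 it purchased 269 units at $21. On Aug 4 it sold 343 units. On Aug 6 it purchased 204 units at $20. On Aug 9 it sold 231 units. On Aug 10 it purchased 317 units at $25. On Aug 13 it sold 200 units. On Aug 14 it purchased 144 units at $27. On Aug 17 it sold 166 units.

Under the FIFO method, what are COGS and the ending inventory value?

COGS = $20,044; ending inventory = $6,938

Aug 4, 343 sold [FIFO — oldest first]: 272 @ $20 + 71 @ $21 = $6,931
Aug 9, 231 sold [FIFO — oldest first]: 198 @ $21 + 33 @ $20 = $4,818
Aug 13, 200 sold [FIFO — oldest first]: 171 @ $20 + 29 @ $25 = $4,145
Aug 17, 166 sold [FIFO — oldest first]: 166 @ $25 = $4,150
Total COGS = $6,931 + $4,818 + $4,145 + $4,150 = $20,044
Ending inventory: 122 @ $25 + 144 @ $27 = $6,938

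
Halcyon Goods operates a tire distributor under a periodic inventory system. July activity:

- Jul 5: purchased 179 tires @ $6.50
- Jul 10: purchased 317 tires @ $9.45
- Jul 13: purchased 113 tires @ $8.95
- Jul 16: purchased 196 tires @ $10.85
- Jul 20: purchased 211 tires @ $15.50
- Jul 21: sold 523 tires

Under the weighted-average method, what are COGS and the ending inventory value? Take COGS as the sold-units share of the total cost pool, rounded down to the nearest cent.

COGS = $5,439.81; ending inventory = $5,127.79

Jul 21, sell 523: 523/1016 × $10,567.60 → $5,439.81
Ending inventory (cost pool remaining) = $5,127.79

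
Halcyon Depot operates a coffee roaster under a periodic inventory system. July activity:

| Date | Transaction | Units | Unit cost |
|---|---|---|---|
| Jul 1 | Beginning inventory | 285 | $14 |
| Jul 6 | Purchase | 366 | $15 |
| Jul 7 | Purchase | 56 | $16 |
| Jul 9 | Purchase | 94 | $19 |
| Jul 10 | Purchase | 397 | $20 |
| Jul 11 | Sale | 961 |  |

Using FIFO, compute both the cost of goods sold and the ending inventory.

COGS = $15,362; ending inventory = $4,740

Jul 11, 961 sold [FIFO — oldest first]: 285 @ $14 + 366 @ $15 + 56 @ $16 + 94 @ $19 + 160 @ $20 = $15,362
Ending inventory: 237 @ $20 = $4,740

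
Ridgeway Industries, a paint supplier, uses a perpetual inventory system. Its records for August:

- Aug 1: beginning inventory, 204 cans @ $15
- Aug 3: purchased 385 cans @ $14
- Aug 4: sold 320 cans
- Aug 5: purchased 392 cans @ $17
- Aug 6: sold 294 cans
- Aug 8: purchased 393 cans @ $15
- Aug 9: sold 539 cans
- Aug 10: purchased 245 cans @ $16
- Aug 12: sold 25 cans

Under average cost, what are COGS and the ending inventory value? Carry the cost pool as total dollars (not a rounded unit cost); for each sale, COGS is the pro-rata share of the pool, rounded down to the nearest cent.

After Aug 1: 204 on hand, pool $3,060.00 (≈ $15.0000 each)
After Aug 3: 589 on hand, pool $8,450.00 (≈ $14.3463 each)
Aug 4, sell 320: 320/589 × $8,450.00 → $4,590.83
After Aug 5: 661 on hand, pool $10,523.17 (≈ $15.9201 each)
Aug 6, sell 294: 294/661 × $10,523.17 → $4,680.50
After Aug 8: 760 on hand, pool $11,737.67 (≈ $15.4443 each)
Aug 9, sell 539: 539/760 × $11,737.67 → $8,324.47
After Aug 10: 466 on hand, pool $7,333.20 (≈ $15.7365 each)
Aug 12, sell 25: 25/466 × $7,333.20 → $393.41
Total COGS = $4,590.83 + $4,680.50 + $8,324.47 + $393.41 = $17,989.21
Ending inventory (cost pool remaining) = $6,939.79

COGS = $17,989.21; ending inventory = $6,939.79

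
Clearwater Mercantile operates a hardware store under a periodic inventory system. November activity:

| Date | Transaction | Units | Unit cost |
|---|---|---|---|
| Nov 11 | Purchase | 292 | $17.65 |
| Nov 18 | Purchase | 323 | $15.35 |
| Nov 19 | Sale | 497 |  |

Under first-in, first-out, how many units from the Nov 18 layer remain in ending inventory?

118

Nov 19, 497 sold [FIFO — oldest first]: 292 @ $17.65 + 205 @ $15.35 = $8,300.55
Ending inventory: 118 @ $15.35 = $1,811.30
Check: goods available $10,111.85 = COGS $8,300.55 + ending $1,811.30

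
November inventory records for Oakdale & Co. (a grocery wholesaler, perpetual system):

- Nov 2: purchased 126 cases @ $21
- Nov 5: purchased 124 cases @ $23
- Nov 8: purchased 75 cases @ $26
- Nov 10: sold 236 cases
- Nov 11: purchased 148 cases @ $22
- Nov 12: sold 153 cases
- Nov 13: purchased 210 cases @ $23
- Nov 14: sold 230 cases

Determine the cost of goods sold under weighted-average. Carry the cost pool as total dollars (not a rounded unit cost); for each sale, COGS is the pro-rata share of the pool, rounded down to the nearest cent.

After Nov 2: 126 on hand, pool $2,646.00 (≈ $21.0000 each)
After Nov 5: 250 on hand, pool $5,498.00 (≈ $21.9920 each)
After Nov 8: 325 on hand, pool $7,448.00 (≈ $22.9169 each)
Nov 10, sell 236: 236/325 × $7,448.00 → $5,408.39
After Nov 11: 237 on hand, pool $5,295.61 (≈ $22.3443 each)
Nov 12, sell 153: 153/237 × $5,295.61 → $3,418.68
After Nov 13: 294 on hand, pool $6,706.93 (≈ $22.8127 each)
Nov 14, sell 230: 230/294 × $6,706.93 → $5,246.91
Total COGS = $5,408.39 + $3,418.68 + $5,246.91 = $14,073.98
Ending inventory (cost pool remaining) = $1,460.02
Check: goods available $15,534.00 = COGS $14,073.98 + ending $1,460.02

COGS = $14,073.98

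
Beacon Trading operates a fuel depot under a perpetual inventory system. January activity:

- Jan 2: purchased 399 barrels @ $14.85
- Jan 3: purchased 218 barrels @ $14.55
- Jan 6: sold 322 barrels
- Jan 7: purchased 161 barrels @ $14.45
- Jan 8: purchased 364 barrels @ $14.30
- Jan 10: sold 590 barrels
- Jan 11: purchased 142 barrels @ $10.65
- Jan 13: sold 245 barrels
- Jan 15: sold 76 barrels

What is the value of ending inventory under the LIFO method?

Jan 6, 322 sold [LIFO — newest first]: 218 @ $14.55 + 104 @ $14.85 = $4,716.30
Jan 10, 590 sold [LIFO — newest first]: 364 @ $14.30 + 161 @ $14.45 + 65 @ $14.85 = $8,496.90
Jan 13, 245 sold [LIFO — newest first]: 142 @ $10.65 + 103 @ $14.85 = $3,041.85
Jan 15, 76 sold [LIFO — newest first]: 76 @ $14.85 = $1,128.60
Total COGS = $4,716.30 + $8,496.90 + $3,041.85 + $1,128.60 = $17,383.65
Ending inventory: 51 @ $14.85 = $757.35

Ending inventory = $757.35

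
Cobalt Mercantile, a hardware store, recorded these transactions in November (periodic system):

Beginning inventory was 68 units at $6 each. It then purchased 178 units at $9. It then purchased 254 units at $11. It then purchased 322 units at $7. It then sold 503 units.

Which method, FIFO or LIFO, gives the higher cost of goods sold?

FIFO

FIFO COGS: 68 @ $6 + 178 @ $9 + 254 @ $11 + 3 @ $7 = $4,825
LIFO COGS: 322 @ $7 + 181 @ $11 = $4,245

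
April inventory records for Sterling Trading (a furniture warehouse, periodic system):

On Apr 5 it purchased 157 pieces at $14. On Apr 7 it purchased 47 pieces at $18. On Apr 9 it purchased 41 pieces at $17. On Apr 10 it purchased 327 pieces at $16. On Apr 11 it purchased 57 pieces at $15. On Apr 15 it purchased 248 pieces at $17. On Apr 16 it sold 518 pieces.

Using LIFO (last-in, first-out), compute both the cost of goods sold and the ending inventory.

COGS = $8,479; ending inventory = $5,565

Apr 16, 518 sold [LIFO — newest first]: 248 @ $17 + 57 @ $15 + 213 @ $16 = $8,479
Ending inventory: 157 @ $14 + 47 @ $18 + 41 @ $17 + 114 @ $16 = $5,565
Check: goods available $14,044 = COGS $8,479 + ending $5,565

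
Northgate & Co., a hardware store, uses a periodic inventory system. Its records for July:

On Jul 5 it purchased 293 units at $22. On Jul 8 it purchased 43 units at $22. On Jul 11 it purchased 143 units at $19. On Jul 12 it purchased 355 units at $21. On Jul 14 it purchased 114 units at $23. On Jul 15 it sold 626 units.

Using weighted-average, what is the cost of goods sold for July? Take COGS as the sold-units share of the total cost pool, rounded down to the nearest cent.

COGS = $13,329.57

Jul 15, sell 626: 626/948 × $20,186.00 → $13,329.57
Ending inventory (cost pool remaining) = $6,856.43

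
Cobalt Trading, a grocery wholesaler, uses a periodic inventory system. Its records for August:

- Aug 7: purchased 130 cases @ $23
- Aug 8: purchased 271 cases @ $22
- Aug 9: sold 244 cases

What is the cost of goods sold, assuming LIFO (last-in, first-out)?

Aug 9, 244 sold [LIFO — newest first]: 244 @ $22 = $5,368
Ending inventory: 130 @ $23 + 27 @ $22 = $3,584

COGS = $5,368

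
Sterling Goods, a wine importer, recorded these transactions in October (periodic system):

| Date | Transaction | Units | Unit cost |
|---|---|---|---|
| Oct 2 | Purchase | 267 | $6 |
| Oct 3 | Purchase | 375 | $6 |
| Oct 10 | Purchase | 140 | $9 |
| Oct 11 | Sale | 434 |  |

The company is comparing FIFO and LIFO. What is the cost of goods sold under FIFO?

FIFO COGS: 267 @ $6 + 167 @ $6 = $2,604
LIFO COGS: 140 @ $9 + 294 @ $6 = $3,024

COGS = $2,604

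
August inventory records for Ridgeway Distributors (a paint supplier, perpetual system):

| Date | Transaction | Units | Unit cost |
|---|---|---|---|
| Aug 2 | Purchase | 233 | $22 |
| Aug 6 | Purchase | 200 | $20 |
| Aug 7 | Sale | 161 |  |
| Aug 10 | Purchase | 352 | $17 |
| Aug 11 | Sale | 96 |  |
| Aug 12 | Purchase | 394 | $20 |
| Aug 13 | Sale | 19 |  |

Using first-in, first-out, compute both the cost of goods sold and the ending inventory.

Aug 7, 161 sold [FIFO — oldest first]: 161 @ $22 = $3,542
Aug 11, 96 sold [FIFO — oldest first]: 72 @ $22 + 24 @ $20 = $2,064
Aug 13, 19 sold [FIFO — oldest first]: 19 @ $20 = $380
Total COGS = $3,542 + $2,064 + $380 = $5,986
Ending inventory: 157 @ $20 + 352 @ $17 + 394 @ $20 = $17,004
Check: goods available $22,990 = COGS $5,986 + ending $17,004

COGS = $5,986; ending inventory = $17,004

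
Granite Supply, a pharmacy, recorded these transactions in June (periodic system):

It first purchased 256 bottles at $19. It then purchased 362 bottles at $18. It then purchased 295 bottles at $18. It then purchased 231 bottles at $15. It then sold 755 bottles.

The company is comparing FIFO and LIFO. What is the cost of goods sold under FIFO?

FIFO COGS: 256 @ $19 + 362 @ $18 + 137 @ $18 = $13,846
LIFO COGS: 231 @ $15 + 295 @ $18 + 229 @ $18 = $12,897

COGS = $13,846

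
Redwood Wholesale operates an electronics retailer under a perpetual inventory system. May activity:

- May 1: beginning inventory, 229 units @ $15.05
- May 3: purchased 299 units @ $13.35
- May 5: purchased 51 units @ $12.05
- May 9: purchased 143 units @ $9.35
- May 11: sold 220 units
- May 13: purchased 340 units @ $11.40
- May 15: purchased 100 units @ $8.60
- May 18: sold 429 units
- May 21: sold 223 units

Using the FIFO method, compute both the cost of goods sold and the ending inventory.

May 11, 220 sold [FIFO — oldest first]: 220 @ $15.05 = $3,311.00
May 18, 429 sold [FIFO — oldest first]: 9 @ $15.05 + 299 @ $13.35 + 51 @ $12.05 + 70 @ $9.35 = $5,396.15
May 21, 223 sold [FIFO — oldest first]: 73 @ $9.35 + 150 @ $11.40 = $2,392.55
Total COGS = $3,311.00 + $5,396.15 + $2,392.55 = $11,099.70
Ending inventory: 190 @ $11.40 + 100 @ $8.60 = $3,026.00

COGS = $11,099.70; ending inventory = $3,026.00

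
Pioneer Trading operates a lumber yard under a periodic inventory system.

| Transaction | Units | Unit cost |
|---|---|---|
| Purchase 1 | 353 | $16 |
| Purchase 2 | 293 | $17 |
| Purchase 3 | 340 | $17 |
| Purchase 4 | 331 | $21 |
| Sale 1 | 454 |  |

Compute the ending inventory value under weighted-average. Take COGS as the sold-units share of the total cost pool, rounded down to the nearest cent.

Sale 1, sell 454: 454/1317 × $23,360.00 → $8,052.72
Ending inventory (cost pool remaining) = $15,307.28

Ending inventory = $15,307.28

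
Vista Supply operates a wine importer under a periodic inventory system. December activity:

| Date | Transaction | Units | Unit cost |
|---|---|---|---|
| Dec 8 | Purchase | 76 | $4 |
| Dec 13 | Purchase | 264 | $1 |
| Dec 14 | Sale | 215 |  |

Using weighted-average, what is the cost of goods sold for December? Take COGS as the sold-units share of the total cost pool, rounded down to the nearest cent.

Dec 14, sell 215: 215/340 × $568.00 → $359.17
Ending inventory (cost pool remaining) = $208.83
Check: goods available $568.00 = COGS $359.17 + ending $208.83

COGS = $359.17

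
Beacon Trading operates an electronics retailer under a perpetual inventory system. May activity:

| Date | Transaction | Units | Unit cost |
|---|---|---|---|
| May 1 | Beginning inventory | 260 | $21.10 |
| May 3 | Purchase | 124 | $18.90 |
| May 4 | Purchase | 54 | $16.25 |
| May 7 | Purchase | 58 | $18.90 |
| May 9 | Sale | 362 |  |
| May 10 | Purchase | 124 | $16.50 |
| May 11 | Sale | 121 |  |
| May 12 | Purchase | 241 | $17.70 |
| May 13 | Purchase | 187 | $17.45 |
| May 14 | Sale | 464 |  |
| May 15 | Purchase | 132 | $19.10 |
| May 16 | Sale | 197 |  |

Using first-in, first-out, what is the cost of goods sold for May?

May 9, 362 sold [FIFO — oldest first]: 260 @ $21.10 + 102 @ $18.90 = $7,413.80
May 11, 121 sold [FIFO — oldest first]: 22 @ $18.90 + 54 @ $16.25 + 45 @ $18.90 = $2,143.80
May 14, 464 sold [FIFO — oldest first]: 13 @ $18.90 + 124 @ $16.50 + 241 @ $17.70 + 86 @ $17.45 = $8,058.10
May 16, 197 sold [FIFO — oldest first]: 101 @ $17.45 + 96 @ $19.10 = $3,596.05
Total COGS = $7,413.80 + $2,143.80 + $8,058.10 + $3,596.05 = $21,211.75
Ending inventory: 36 @ $19.10 = $687.60
Check: goods available $21,899.35 = COGS $21,211.75 + ending $687.60

COGS = $21,211.75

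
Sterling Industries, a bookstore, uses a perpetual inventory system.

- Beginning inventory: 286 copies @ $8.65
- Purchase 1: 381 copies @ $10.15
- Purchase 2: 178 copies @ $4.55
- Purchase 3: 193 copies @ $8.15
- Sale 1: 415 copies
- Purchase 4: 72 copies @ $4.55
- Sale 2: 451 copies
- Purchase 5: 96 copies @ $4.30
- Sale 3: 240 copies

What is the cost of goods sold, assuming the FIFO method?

Sale 1 (415) [FIFO — oldest first]: 286 @ $8.65 + 129 @ $10.15 = $3,783.25
Sale 2 (451) [FIFO — oldest first]: 252 @ $10.15 + 178 @ $4.55 + 21 @ $8.15 = $3,538.85
Sale 3 (240) [FIFO — oldest first]: 172 @ $8.15 + 68 @ $4.55 = $1,711.20
Total COGS = $3,783.25 + $3,538.85 + $1,711.20 = $9,033.30
Ending inventory: 4 @ $4.55 + 96 @ $4.30 = $431.00

COGS = $9,033.30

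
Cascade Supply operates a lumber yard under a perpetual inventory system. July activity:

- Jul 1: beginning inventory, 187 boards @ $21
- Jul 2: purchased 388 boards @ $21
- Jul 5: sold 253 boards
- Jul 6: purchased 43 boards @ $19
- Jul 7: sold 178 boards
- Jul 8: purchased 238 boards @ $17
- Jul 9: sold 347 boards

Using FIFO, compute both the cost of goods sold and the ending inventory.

Jul 5, 253 sold [FIFO — oldest first]: 187 @ $21 + 66 @ $21 = $5,313
Jul 7, 178 sold [FIFO — oldest first]: 178 @ $21 = $3,738
Jul 9, 347 sold [FIFO — oldest first]: 144 @ $21 + 43 @ $19 + 160 @ $17 = $6,561
Total COGS = $5,313 + $3,738 + $6,561 = $15,612
Ending inventory: 78 @ $17 = $1,326
Check: goods available $16,938 = COGS $15,612 + ending $1,326

COGS = $15,612; ending inventory = $1,326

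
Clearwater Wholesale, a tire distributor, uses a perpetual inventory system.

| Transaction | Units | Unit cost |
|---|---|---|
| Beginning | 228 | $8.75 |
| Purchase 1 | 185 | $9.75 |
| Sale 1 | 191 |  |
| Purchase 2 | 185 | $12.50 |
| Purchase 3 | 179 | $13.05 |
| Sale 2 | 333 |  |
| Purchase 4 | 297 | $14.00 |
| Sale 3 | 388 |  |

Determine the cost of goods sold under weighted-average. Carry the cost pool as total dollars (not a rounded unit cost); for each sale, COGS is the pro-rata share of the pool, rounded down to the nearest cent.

After Beginning: 228 on hand, pool $1,995.00 (≈ $8.7500 each)
After Purchase 1: 413 on hand, pool $3,798.75 (≈ $9.1979 each)
Sale 1, sell 191: 191/413 × $3,798.75 → $1,756.80
After Purchase 2: 407 on hand, pool $4,354.45 (≈ $10.6989 each)
After Purchase 3: 586 on hand, pool $6,690.40 (≈ $11.4171 each)
Sale 2, sell 333: 333/586 × $6,690.40 → $3,801.88
After Purchase 4: 550 on hand, pool $7,046.52 (≈ $12.8119 each)
Sale 3, sell 388: 388/550 × $7,046.52 → $4,970.99
Total COGS = $1,756.80 + $3,801.88 + $4,970.99 = $10,529.67
Ending inventory (cost pool remaining) = $2,075.53

COGS = $10,529.67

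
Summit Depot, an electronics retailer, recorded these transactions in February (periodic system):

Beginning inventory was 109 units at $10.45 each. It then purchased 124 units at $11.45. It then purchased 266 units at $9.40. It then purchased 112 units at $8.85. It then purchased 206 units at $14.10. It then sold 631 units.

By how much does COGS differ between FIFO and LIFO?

FIFO COGS: 109 @ $10.45 + 124 @ $11.45 + 266 @ $9.40 + 112 @ $8.85 + 20 @ $14.10 = $6,332.45
LIFO COGS: 206 @ $14.10 + 112 @ $8.85 + 266 @ $9.40 + 47 @ $11.45 = $6,934.35
Difference = |$6,332.45 − $6,934.35| = $601.90

$601.90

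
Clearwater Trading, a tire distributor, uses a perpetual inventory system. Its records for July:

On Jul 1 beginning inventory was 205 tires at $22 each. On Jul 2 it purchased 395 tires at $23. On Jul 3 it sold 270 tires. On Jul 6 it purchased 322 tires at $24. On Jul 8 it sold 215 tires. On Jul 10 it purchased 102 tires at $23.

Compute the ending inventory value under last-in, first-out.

Jul 3, 270 sold [LIFO — newest first]: 270 @ $23 = $6,210
Jul 8, 215 sold [LIFO — newest first]: 215 @ $24 = $5,160
Total COGS = $6,210 + $5,160 = $11,370
Ending inventory: 205 @ $22 + 125 @ $23 + 107 @ $24 + 102 @ $23 = $12,299

Ending inventory = $12,299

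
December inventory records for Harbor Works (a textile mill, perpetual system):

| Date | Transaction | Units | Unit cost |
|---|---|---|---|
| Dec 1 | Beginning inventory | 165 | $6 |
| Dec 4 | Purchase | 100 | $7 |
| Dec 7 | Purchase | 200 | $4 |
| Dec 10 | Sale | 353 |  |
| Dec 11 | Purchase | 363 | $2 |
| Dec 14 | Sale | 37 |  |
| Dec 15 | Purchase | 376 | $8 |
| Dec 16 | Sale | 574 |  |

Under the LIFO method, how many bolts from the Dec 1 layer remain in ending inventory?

112

Dec 10, 353 sold [LIFO — newest first]: 200 @ $4 + 100 @ $7 + 53 @ $6 = $1,818
Dec 14, 37 sold [LIFO — newest first]: 37 @ $2 = $74
Dec 16, 574 sold [LIFO — newest first]: 376 @ $8 + 198 @ $2 = $3,404
Total COGS = $1,818 + $74 + $3,404 = $5,296
Ending inventory: 112 @ $6 + 128 @ $2 = $928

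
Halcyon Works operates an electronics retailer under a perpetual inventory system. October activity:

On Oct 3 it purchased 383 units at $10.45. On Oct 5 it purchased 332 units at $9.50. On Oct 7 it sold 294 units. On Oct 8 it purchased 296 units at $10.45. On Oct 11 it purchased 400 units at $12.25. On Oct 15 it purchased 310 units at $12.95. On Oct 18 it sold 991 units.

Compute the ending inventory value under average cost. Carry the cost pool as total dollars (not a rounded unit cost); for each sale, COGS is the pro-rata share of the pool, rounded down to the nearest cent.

After Oct 3: 383 on hand, pool $4,002.35 (≈ $10.4500 each)
After Oct 5: 715 on hand, pool $7,156.35 (≈ $10.0089 each)
Oct 7, sell 294: 294/715 × $7,156.35 → $2,942.61
After Oct 8: 717 on hand, pool $7,306.94 (≈ $10.1910 each)
After Oct 11: 1117 on hand, pool $12,206.94 (≈ $10.9283 each)
After Oct 15: 1427 on hand, pool $16,221.44 (≈ $11.3675 each)
Oct 18, sell 991: 991/1427 × $16,221.44 → $11,265.20
Total COGS = $2,942.61 + $11,265.20 = $14,207.81
Ending inventory (cost pool remaining) = $4,956.24

Ending inventory = $4,956.24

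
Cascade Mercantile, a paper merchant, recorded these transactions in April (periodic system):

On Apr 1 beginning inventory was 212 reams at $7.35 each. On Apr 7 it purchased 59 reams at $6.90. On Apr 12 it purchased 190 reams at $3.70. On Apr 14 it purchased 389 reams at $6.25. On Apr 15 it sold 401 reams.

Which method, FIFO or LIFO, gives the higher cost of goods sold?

LIFO

FIFO COGS: 212 @ $7.35 + 59 @ $6.90 + 130 @ $3.70 = $2,446.30
LIFO COGS: 389 @ $6.25 + 12 @ $3.70 = $2,475.65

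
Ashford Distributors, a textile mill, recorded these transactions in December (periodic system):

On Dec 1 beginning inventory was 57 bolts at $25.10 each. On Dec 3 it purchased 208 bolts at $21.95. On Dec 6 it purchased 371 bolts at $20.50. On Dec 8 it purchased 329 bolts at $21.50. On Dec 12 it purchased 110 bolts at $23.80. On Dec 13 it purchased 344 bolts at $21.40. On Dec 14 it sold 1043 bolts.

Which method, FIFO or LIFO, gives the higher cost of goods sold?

FIFO

FIFO COGS: 57 @ $25.10 + 208 @ $21.95 + 371 @ $20.50 + 329 @ $21.50 + 78 @ $23.80 = $22,531.70
LIFO COGS: 344 @ $21.40 + 110 @ $23.80 + 329 @ $21.50 + 260 @ $20.50 = $22,383.10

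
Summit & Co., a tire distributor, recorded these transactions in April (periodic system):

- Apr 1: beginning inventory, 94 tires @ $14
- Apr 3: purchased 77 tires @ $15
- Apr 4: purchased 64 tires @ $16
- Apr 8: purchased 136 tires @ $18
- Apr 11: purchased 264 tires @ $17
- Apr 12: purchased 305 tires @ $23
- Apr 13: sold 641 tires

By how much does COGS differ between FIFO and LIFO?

$2,230

FIFO COGS: 94 @ $14 + 77 @ $15 + 64 @ $16 + 136 @ $18 + 264 @ $17 + 6 @ $23 = $10,569
LIFO COGS: 305 @ $23 + 264 @ $17 + 72 @ $18 = $12,799
Difference = |$10,569 − $12,799| = $2,230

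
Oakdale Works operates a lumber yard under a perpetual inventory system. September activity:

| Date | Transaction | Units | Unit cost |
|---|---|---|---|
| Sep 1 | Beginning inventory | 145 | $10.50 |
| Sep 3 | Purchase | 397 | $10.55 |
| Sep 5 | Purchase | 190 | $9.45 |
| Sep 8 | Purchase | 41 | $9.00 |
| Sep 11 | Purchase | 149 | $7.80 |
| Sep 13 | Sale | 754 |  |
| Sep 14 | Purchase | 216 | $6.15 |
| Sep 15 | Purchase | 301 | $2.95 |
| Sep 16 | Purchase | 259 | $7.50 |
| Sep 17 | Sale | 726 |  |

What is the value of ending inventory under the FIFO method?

Sep 13, 754 sold [FIFO — oldest first]: 145 @ $10.50 + 397 @ $10.55 + 190 @ $9.45 + 22 @ $9.00 = $7,704.35
Sep 17, 726 sold [FIFO — oldest first]: 19 @ $9.00 + 149 @ $7.80 + 216 @ $6.15 + 301 @ $2.95 + 41 @ $7.50 = $3,857.05
Total COGS = $7,704.35 + $3,857.05 = $11,561.40
Ending inventory: 218 @ $7.50 = $1,635.00

Ending inventory = $1,635.00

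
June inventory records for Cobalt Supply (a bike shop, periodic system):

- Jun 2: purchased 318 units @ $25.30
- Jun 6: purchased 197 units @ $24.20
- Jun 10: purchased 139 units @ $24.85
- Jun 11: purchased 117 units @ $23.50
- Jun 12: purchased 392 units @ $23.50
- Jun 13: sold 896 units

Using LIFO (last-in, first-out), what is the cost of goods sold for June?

Jun 13, 896 sold [LIFO — newest first]: 392 @ $23.50 + 117 @ $23.50 + 139 @ $24.85 + 197 @ $24.20 + 51 @ $25.30 = $21,473.35
Ending inventory: 267 @ $25.30 = $6,755.10

COGS = $21,473.35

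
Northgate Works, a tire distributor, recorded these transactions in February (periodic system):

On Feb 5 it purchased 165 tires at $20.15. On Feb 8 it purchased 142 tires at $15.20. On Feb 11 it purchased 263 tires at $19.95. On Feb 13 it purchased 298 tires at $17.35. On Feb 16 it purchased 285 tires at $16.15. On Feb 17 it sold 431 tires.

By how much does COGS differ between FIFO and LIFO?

FIFO COGS: 165 @ $20.15 + 142 @ $15.20 + 124 @ $19.95 = $7,956.95
LIFO COGS: 285 @ $16.15 + 146 @ $17.35 = $7,135.85
Difference = |$7,956.95 − $7,135.85| = $821.10

$821.10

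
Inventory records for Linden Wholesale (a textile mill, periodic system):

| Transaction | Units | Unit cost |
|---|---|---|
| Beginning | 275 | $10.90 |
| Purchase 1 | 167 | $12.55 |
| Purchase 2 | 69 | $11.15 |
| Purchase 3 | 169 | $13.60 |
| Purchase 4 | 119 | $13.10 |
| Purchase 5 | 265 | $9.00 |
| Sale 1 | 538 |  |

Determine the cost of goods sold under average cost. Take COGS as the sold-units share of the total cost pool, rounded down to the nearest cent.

Sale 1, sell 538: 538/1064 × $12,105.00 → $6,120.76
Ending inventory (cost pool remaining) = $5,984.24

COGS = $6,120.76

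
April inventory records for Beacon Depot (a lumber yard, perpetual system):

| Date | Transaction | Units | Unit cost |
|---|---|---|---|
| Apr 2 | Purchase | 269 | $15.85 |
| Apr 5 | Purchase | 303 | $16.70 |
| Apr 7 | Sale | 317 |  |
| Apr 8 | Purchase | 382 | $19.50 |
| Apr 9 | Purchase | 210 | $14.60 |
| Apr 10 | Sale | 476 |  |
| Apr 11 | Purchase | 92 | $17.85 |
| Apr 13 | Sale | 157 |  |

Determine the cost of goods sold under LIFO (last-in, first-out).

Apr 7, 317 sold [LIFO — newest first]: 303 @ $16.70 + 14 @ $15.85 = $5,282.00
Apr 10, 476 sold [LIFO — newest first]: 210 @ $14.60 + 266 @ $19.50 = $8,253.00
Apr 13, 157 sold [LIFO — newest first]: 92 @ $17.85 + 65 @ $19.50 = $2,909.70
Total COGS = $5,282.00 + $8,253.00 + $2,909.70 = $16,444.70
Ending inventory: 255 @ $15.85 + 51 @ $19.50 = $5,036.25
Check: goods available $21,480.95 = COGS $16,444.70 + ending $5,036.25

COGS = $16,444.70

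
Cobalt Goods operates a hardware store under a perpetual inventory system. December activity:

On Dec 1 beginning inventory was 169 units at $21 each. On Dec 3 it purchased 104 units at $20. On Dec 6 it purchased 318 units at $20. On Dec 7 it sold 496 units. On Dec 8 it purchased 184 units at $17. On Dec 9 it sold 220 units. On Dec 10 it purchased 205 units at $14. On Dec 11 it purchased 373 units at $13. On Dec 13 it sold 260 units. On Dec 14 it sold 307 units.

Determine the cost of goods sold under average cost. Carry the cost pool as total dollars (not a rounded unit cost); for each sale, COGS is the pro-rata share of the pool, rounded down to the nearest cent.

After Dec 1: 169 on hand, pool $3,549.00 (≈ $21.0000 each)
After Dec 3: 273 on hand, pool $5,629.00 (≈ $20.6190 each)
After Dec 6: 591 on hand, pool $11,989.00 (≈ $20.2860 each)
Dec 7, sell 496: 496/591 × $11,989.00 → $10,061.83
After Dec 8: 279 on hand, pool $5,055.17 (≈ $18.1189 each)
Dec 9, sell 220: 220/279 × $5,055.17 → $3,986.15
After Dec 10: 264 on hand, pool $3,939.02 (≈ $14.9205 each)
After Dec 11: 637 on hand, pool $8,788.02 (≈ $13.7959 each)
Dec 13, sell 260: 260/637 × $8,788.02 → $3,586.94
Dec 14, sell 307: 307/377 × $5,201.08 → $4,235.36
Total COGS = $10,061.83 + $3,986.15 + $3,586.94 + $4,235.36 = $21,870.28
Ending inventory (cost pool remaining) = $965.72
Check: goods available $22,836.00 = COGS $21,870.28 + ending $965.72

COGS = $21,870.28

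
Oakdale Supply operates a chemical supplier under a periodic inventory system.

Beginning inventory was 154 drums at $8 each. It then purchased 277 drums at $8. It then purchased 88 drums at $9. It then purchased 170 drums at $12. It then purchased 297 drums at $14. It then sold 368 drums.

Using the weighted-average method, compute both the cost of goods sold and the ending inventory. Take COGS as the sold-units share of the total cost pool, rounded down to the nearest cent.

Sale 1, sell 368: 368/986 × $10,438.00 → $3,895.72
Ending inventory (cost pool remaining) = $6,542.28

COGS = $3,895.72; ending inventory = $6,542.28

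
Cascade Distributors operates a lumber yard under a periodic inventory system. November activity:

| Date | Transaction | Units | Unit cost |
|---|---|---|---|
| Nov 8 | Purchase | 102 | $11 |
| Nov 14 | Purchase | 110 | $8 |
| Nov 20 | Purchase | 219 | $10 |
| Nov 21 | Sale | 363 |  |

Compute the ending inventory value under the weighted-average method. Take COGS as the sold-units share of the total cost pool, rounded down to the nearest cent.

Nov 21, sell 363: 363/431 × $4,192.00 → $3,530.61
Ending inventory (cost pool remaining) = $661.39
Check: goods available $4,192.00 = COGS $3,530.61 + ending $661.39

Ending inventory = $661.39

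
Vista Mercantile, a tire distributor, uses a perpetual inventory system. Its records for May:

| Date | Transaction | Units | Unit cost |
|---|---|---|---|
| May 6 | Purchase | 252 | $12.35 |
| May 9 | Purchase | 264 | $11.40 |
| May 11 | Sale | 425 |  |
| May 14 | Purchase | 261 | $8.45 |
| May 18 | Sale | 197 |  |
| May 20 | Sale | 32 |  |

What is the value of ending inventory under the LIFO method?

May 11, 425 sold [LIFO — newest first]: 264 @ $11.40 + 161 @ $12.35 = $4,997.95
May 18, 197 sold [LIFO — newest first]: 197 @ $8.45 = $1,664.65
May 20, 32 sold [LIFO — newest first]: 32 @ $8.45 = $270.40
Total COGS = $4,997.95 + $1,664.65 + $270.40 = $6,933.00
Ending inventory: 91 @ $12.35 + 32 @ $8.45 = $1,394.25

Ending inventory = $1,394.25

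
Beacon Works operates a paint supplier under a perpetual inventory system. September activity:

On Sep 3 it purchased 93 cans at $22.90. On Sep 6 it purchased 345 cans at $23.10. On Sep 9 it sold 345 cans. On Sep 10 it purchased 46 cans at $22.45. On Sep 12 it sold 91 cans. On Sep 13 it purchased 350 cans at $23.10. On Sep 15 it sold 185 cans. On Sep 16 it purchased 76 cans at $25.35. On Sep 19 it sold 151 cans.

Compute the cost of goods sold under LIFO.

Sep 9, 345 sold [LIFO — newest first]: 345 @ $23.10 = $7,969.50
Sep 12, 91 sold [LIFO — newest first]: 46 @ $22.45 + 45 @ $22.90 = $2,063.20
Sep 15, 185 sold [LIFO — newest first]: 185 @ $23.10 = $4,273.50
Sep 19, 151 sold [LIFO — newest first]: 76 @ $25.35 + 75 @ $23.10 = $3,659.10
Total COGS = $7,969.50 + $2,063.20 + $4,273.50 + $3,659.10 = $17,965.30
Ending inventory: 48 @ $22.90 + 90 @ $23.10 = $3,178.20

COGS = $17,965.30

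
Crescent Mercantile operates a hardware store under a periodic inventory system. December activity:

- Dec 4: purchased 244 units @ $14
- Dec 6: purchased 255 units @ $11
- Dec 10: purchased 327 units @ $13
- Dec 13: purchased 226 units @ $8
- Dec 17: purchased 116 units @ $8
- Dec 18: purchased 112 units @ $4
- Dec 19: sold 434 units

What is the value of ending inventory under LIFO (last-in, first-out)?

Ending inventory = $10,632

Dec 19, 434 sold [LIFO — newest first]: 112 @ $4 + 116 @ $8 + 206 @ $8 = $3,024
Ending inventory: 244 @ $14 + 255 @ $11 + 327 @ $13 + 20 @ $8 = $10,632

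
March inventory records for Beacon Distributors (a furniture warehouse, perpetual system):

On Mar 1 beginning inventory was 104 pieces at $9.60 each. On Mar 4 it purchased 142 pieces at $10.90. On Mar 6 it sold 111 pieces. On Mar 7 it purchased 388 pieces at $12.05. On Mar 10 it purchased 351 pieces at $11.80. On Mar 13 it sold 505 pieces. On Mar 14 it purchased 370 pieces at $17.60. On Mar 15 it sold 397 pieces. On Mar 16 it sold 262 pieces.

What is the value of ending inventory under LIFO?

Ending inventory = $768.00

Mar 6, 111 sold [LIFO — newest first]: 111 @ $10.90 = $1,209.90
Mar 13, 505 sold [LIFO — newest first]: 351 @ $11.80 + 154 @ $12.05 = $5,997.50
Mar 15, 397 sold [LIFO — newest first]: 370 @ $17.60 + 27 @ $12.05 = $6,837.35
Mar 16, 262 sold [LIFO — newest first]: 207 @ $12.05 + 31 @ $10.90 + 24 @ $9.60 = $3,062.65
Total COGS = $1,209.90 + $5,997.50 + $6,837.35 + $3,062.65 = $17,107.40
Ending inventory: 80 @ $9.60 = $768.00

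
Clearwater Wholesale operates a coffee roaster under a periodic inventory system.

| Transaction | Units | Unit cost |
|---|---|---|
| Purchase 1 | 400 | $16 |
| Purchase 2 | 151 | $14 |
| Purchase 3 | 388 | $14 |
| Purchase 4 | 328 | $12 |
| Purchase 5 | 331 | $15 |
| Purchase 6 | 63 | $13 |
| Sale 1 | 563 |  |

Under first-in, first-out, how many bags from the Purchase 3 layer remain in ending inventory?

Sale 1 (563) [FIFO — oldest first]: 400 @ $16 + 151 @ $14 + 12 @ $14 = $8,682
Ending inventory: 376 @ $14 + 328 @ $12 + 331 @ $15 + 63 @ $13 = $14,984
Check: goods available $23,666 = COGS $8,682 + ending $14,984

376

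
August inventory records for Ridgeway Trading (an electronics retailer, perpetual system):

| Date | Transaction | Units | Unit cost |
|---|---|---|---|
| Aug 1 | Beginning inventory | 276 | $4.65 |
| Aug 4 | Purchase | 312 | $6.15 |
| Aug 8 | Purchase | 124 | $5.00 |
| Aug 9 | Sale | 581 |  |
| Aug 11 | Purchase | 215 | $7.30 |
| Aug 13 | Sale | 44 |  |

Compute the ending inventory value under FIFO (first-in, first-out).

Ending inventory = $2,004.50

Aug 9, 581 sold [FIFO — oldest first]: 276 @ $4.65 + 305 @ $6.15 = $3,159.15
Aug 13, 44 sold [FIFO — oldest first]: 7 @ $6.15 + 37 @ $5.00 = $228.05
Total COGS = $3,159.15 + $228.05 = $3,387.20
Ending inventory: 87 @ $5.00 + 215 @ $7.30 = $2,004.50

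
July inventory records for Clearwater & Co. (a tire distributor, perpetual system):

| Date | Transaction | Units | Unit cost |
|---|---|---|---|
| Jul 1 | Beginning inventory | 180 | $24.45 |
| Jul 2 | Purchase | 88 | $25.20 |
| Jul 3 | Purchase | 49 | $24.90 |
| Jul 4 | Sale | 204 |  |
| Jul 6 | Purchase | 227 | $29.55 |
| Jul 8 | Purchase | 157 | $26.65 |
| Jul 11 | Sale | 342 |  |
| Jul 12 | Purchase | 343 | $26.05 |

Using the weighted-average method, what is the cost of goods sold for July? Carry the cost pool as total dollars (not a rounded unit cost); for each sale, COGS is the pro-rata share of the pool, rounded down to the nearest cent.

COGS = $14,462.28

After Jul 1: 180 on hand, pool $4,401.00 (≈ $24.4500 each)
After Jul 2: 268 on hand, pool $6,618.60 (≈ $24.6963 each)
After Jul 3: 317 on hand, pool $7,838.70 (≈ $24.7278 each)
Jul 4, sell 204: 204/317 × $7,838.70 → $5,044.46
After Jul 6: 340 on hand, pool $9,502.09 (≈ $27.9473 each)
After Jul 8: 497 on hand, pool $13,686.14 (≈ $27.5375 each)
Jul 11, sell 342: 342/497 × $13,686.14 → $9,417.82
After Jul 12: 498 on hand, pool $13,203.47 (≈ $26.5130 each)
Total COGS = $5,044.46 + $9,417.82 = $14,462.28
Ending inventory (cost pool remaining) = $13,203.47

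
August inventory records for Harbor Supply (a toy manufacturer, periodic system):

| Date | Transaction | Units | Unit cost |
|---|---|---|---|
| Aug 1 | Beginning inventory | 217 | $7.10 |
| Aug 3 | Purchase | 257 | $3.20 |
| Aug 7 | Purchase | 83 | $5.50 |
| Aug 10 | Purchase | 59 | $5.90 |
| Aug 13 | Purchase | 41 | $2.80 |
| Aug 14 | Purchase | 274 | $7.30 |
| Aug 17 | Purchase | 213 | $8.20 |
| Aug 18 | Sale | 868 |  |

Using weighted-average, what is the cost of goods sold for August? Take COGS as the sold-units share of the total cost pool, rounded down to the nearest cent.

COGS = $5,333.41

Aug 18, sell 868: 868/1144 × $7,029.30 → $5,333.41
Ending inventory (cost pool remaining) = $1,695.89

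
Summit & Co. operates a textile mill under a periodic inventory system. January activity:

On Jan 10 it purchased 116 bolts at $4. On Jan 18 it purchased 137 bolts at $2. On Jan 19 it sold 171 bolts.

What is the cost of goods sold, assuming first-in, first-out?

Jan 19, 171 sold [FIFO — oldest first]: 116 @ $4 + 55 @ $2 = $574
Ending inventory: 82 @ $2 = $164

COGS = $574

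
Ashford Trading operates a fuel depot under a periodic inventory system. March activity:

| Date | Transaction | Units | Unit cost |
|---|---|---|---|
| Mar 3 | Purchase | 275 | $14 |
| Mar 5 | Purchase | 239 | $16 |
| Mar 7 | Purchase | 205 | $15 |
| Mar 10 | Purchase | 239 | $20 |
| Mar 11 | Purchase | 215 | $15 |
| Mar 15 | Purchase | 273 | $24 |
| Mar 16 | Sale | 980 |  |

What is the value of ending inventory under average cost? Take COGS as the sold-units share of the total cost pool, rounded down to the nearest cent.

Mar 16, sell 980: 980/1446 × $25,306.00 → $17,150.67
Ending inventory (cost pool remaining) = $8,155.33
Check: goods available $25,306.00 = COGS $17,150.67 + ending $8,155.33

Ending inventory = $8,155.33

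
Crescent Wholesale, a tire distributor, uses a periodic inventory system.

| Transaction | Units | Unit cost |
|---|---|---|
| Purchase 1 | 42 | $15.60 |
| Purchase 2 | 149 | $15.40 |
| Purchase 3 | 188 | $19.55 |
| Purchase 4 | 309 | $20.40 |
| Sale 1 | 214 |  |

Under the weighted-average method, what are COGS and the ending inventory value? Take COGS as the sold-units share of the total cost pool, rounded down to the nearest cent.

COGS = $4,021.45; ending inventory = $8,907.35

Sale 1, sell 214: 214/688 × $12,928.80 → $4,021.45
Ending inventory (cost pool remaining) = $8,907.35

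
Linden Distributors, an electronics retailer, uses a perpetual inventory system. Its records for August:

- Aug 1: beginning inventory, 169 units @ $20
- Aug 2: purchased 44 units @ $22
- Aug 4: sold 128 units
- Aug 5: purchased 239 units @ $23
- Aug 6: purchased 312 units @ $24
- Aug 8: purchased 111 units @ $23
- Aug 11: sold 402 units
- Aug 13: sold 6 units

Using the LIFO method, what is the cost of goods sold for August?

Aug 4, 128 sold [LIFO — newest first]: 44 @ $22 + 84 @ $20 = $2,648
Aug 11, 402 sold [LIFO — newest first]: 111 @ $23 + 291 @ $24 = $9,537
Aug 13, 6 sold [LIFO — newest first]: 6 @ $24 = $144
Total COGS = $2,648 + $9,537 + $144 = $12,329
Ending inventory: 85 @ $20 + 239 @ $23 + 15 @ $24 = $7,557

COGS = $12,329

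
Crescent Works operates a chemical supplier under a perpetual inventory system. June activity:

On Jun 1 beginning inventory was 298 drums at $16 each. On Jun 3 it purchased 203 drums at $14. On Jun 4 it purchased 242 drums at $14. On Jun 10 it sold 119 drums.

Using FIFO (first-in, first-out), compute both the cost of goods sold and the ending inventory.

Jun 10, 119 sold [FIFO — oldest first]: 119 @ $16 = $1,904
Ending inventory: 179 @ $16 + 203 @ $14 + 242 @ $14 = $9,094

COGS = $1,904; ending inventory = $9,094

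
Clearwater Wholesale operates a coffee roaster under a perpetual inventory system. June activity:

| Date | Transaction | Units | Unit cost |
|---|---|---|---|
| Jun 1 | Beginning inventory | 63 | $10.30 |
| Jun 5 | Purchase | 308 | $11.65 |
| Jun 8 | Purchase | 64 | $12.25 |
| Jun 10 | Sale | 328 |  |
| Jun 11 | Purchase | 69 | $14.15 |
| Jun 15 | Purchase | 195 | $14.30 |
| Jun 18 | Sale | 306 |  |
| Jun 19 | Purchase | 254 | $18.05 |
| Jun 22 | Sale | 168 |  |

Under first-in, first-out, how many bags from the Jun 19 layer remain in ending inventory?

151

Jun 10, 328 sold [FIFO — oldest first]: 63 @ $10.30 + 265 @ $11.65 = $3,736.15
Jun 18, 306 sold [FIFO — oldest first]: 43 @ $11.65 + 64 @ $12.25 + 69 @ $14.15 + 130 @ $14.30 = $4,120.30
Jun 22, 168 sold [FIFO — oldest first]: 65 @ $14.30 + 103 @ $18.05 = $2,788.65
Total COGS = $3,736.15 + $4,120.30 + $2,788.65 = $10,645.10
Ending inventory: 151 @ $18.05 = $2,725.55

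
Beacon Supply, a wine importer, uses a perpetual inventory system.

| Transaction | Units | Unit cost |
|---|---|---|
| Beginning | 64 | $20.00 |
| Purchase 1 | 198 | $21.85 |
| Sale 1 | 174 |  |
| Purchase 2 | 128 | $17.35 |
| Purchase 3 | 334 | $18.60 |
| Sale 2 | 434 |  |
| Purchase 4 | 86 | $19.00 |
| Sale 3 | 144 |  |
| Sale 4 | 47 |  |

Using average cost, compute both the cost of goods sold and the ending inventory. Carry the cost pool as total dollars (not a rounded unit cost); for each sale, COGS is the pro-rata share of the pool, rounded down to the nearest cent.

After Beginning: 64 on hand, pool $1,280.00 (≈ $20.0000 each)
After Purchase 1: 262 on hand, pool $5,606.30 (≈ $21.3981 each)
Sale 1, sell 174: 174/262 × $5,606.30 → $3,723.26
After Purchase 2: 216 on hand, pool $4,103.84 (≈ $18.9993 each)
After Purchase 3: 550 on hand, pool $10,316.24 (≈ $18.7568 each)
Sale 2, sell 434: 434/550 × $10,316.24 → $8,140.45
After Purchase 4: 202 on hand, pool $3,809.79 (≈ $18.8603 each)
Sale 3, sell 144: 144/202 × $3,809.79 → $2,715.88
Sale 4, sell 47: 47/58 × $1,093.91 → $886.44
Total COGS = $3,723.26 + $8,140.45 + $2,715.88 + $886.44 = $15,466.03
Ending inventory (cost pool remaining) = $207.47
Check: goods available $15,673.50 = COGS $15,466.03 + ending $207.47

COGS = $15,466.03; ending inventory = $207.47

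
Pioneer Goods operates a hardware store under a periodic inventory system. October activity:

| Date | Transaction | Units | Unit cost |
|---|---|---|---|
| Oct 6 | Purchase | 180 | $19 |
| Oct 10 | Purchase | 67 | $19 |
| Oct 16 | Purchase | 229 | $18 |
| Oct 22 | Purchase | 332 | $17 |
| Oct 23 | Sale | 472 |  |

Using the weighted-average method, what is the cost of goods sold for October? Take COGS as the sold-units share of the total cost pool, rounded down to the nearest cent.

Oct 23, sell 472: 472/808 × $14,459.00 → $8,446.34
Ending inventory (cost pool remaining) = $6,012.66
Check: goods available $14,459.00 = COGS $8,446.34 + ending $6,012.66

COGS = $8,446.34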